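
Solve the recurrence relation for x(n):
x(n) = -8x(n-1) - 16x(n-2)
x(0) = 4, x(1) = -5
Characteristic equation: x² + 8x + 16 = 0, which is (x - (-4))².
Repeated root r = -4.
General solution: x(n) = (A + Bn)·(-4)^n.
From x(0) = 4: A = 4.
From x(1) = -5: (A + B)·(-4) = -5 ⇒ B = - \frac{11}{4}.
So x(n) = \left(4 - \frac{11 n}{4}\right) \cdot (-4)^n.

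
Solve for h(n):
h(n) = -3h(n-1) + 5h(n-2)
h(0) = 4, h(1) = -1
Characteristic equation: x² + 3x - 5 = 0.
Discriminant Δ = (-3)² + 4·(5) = 29.
Roots r₁,₂ = (-3 ± √29)/2, so r₁ = - \frac{3}{2} + \frac{\sqrt{29}}{2}, r₂ = - \frac{\sqrt{29}}{2} - \frac{3}{2}.
General solution: h(n) = A·r₁^n + B·r₂^n.
From the initial conditions, A + B = 4 and r₁A + r₂B = -1.
Since r₁ - r₂ = √29: A = (-1 - (4)r₂)/√29 = \frac{5 \sqrt{29}}{29} + 2, and B = 4 - A = 2 - \frac{5 \sqrt{29}}{29}.
So h(n) = \left(\frac{5 \sqrt{29}}{29} + 2\right)\left(- \frac{3}{2} + \frac{\sqrt{29}}{2}\right)^n + \left(2 - \frac{5 \sqrt{29}}{29}\right)\left(- \frac{\sqrt{29}}{2} - \frac{3}{2}\right)^n.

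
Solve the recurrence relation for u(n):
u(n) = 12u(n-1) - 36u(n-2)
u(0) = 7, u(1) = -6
Characteristic equation: x² - 12x + 36 = 0, which is (x - (6))².
Repeated root r = 6.
General solution: u(n) = (A + Bn)·(6)^n.
From u(0) = 7: A = 7.
From u(1) = -6: (A + B)·(6) = -6 ⇒ B = -8.
So u(n) = \left(7 - 8 n\right) \cdot (6)^n.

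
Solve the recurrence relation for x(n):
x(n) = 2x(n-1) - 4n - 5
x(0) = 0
First-order linear with linear forcing.
Homogeneous solution: x_h(n) = A·(2)^n.
Try particular x_p(n) = pn + q. Substituting:
  pn + q = 2(p(n-1) + q) - 4n - 5.
Matching the n-coefficient: p = 2p - 4 ⇒ p = 4.
Matching constants: q = -2p + 2q - 5 ⇒ q = 13.
General: x(n) = A·(2)^n + 4 n + 13.
Apply x(0) = 0: A + 13 = 0 ⇒ A = -13.
So x(n) = - 13 \cdot 2^{n} + 4 n + 13.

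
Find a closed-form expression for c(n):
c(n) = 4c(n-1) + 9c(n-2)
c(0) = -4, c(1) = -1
Characteristic equation: x² - 4x - 9 = 0.
Discriminant Δ = (4)² + 4·(9) = 52.
Roots r₁,₂ = (4 ± √52)/2, so r₁ = 2 + \sqrt{13}, r₂ = 2 - \sqrt{13}.
General solution: c(n) = A·r₁^n + B·r₂^n.
From the initial conditions, A + B = -4 and r₁A + r₂B = -1.
Since r₁ - r₂ = √52: A = (-1 - (-4)r₂)/√52 = -2 + \frac{7 \sqrt{13}}{26}, and B = -4 - A = -2 - \frac{7 \sqrt{13}}{26}.
So c(n) = \left(-2 + \frac{7 \sqrt{13}}{26}\right)\left(2 + \sqrt{13}\right)^n + \left(-2 - \frac{7 \sqrt{13}}{26}\right)\left(2 - \sqrt{13}\right)^n.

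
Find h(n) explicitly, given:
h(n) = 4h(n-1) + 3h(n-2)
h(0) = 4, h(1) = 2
Characteristic equation: x² - 4x - 3 = 0.
Discriminant Δ = (4)² + 4·(3) = 28.
Roots r₁,₂ = (4 ± √28)/2, so r₁ = 2 + \sqrt{7}, r₂ = 2 - \sqrt{7}.
General solution: h(n) = A·r₁^n + B·r₂^n.
From the initial conditions, A + B = 4 and r₁A + r₂B = 2.
Since r₁ - r₂ = √28: A = (2 - (4)r₂)/√28 = 2 - \frac{3 \sqrt{7}}{7}, and B = 4 - A = \frac{3 \sqrt{7}}{7} + 2.
So h(n) = \left(2 - \frac{3 \sqrt{7}}{7}\right)\left(2 + \sqrt{7}\right)^n + \left(\frac{3 \sqrt{7}}{7} + 2\right)\left(2 - \sqrt{7}\right)^n.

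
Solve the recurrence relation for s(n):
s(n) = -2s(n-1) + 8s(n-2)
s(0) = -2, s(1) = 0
Characteristic equation: x² + 2x - 8 = 0, which factors as (x - (2))(x - (-4)) = 0.
Roots r₁ = 2, r₂ = -4 (distinct).
General solution: s(n) = A·(2)^n + B·(-4)^n.
From s(0) = -2: A + B = -2.
From s(1) = 0: 2A - 4B = 0.
Solving: A = - \frac{4}{3}, B = - \frac{2}{3}.
So s(n) = - \frac{2 \left(-4\right)^{n}}{3} - \frac{4 \cdot 2^{n}}{3}.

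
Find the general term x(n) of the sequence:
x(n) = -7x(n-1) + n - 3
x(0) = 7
First-order linear with linear forcing.
Homogeneous solution: x_h(n) = A·(-7)^n.
Try particular x_p(n) = pn + q. Substituting:
  pn + q = -7(p(n-1) + q) + n - 3.
Matching the n-coefficient: p = -7p + 1 ⇒ p = \frac{1}{8}.
Matching constants: q = 7p - 7q - 3 ⇒ q = - \frac{17}{64}.
General: x(n) = A·(-7)^n + \frac{n}{8} - \frac{17}{64}.
Apply x(0) = 7: A - \frac{17}{64} = 7 ⇒ A = \frac{465}{64}.
So x(n) = \frac{465 \left(-7\right)^{n}}{64} + \frac{n}{8} - \frac{17}{64}.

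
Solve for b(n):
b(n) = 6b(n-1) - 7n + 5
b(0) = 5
First-order linear with linear forcing.
Homogeneous solution: b_h(n) = A·(6)^n.
Try particular b_p(n) = pn + q. Substituting:
  pn + q = 6(p(n-1) + q) - 7n + 5.
Matching the n-coefficient: p = 6p - 7 ⇒ p = \frac{7}{5}.
Matching constants: q = -6p + 6q + 5 ⇒ q = \frac{17}{25}.
General: b(n) = A·(6)^n + \frac{7 n}{5} + \frac{17}{25}.
Apply b(0) = 5: A + \frac{17}{25} = 5 ⇒ A = \frac{108}{25}.
So b(n) = \frac{108 \cdot 6^{n}}{25} + \frac{7 n}{5} + \frac{17}{25}.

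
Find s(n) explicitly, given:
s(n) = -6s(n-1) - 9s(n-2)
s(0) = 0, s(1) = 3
Characteristic equation: x² + 6x + 9 = 0, which is (x - (-3))².
Repeated root r = -3.
General solution: s(n) = (A + Bn)·(-3)^n.
From s(0) = 0: A = 0.
From s(1) = 3: (A + B)·(-3) = 3 ⇒ B = -1.
So s(n) = \left(- n\right) \cdot (-3)^n.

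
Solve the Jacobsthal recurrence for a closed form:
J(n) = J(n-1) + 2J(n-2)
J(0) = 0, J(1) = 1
This is the Jacobsthal sequence.
Characteristic equation: x² - x - 2 = 0; roots r₁ = 2, r₂ = -1.
General: J(n) = A·r₁^n + B·r₂^n. Solving with J(0)=0, J(1)=1 gives A = \frac{1}{3}, B = - \frac{1}{3}.
So J(n) = - \frac{\left(-1\right)^{n}}{3} + \frac{2^{n}}{3}.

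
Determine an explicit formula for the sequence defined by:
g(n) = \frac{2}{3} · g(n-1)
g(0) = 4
Pure geometric recurrence with ratio \frac{2}{3}.
By induction g(n) = g(0) · (\frac{2}{3})^n = 4 \left(\frac{2}{3}\right)^{n}.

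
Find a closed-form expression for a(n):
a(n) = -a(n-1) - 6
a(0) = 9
First-order linear non-homogeneous.
Homogeneous solution: a_h(n) = A·(-1)^n.
Try constant particular solution a_p = K: K = -K - 6 ⇒ K = -3.
General: a(n) = A·(-1)^n - 3.
Apply a(0) = 9: A - 3 = 9 ⇒ A = 12.
So a(n) = 12 \left(-1\right)^{n} - 3.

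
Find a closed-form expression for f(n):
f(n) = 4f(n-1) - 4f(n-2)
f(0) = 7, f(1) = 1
Characteristic equation: x² - 4x + 4 = 0, which is (x - (2))².
Repeated root r = 2.
General solution: f(n) = (A + Bn)·(2)^n.
From f(0) = 7: A = 7.
From f(1) = 1: (A + B)·(2) = 1 ⇒ B = - \frac{13}{2}.
So f(n) = \left(7 - \frac{13 n}{2}\right) \cdot (2)^n.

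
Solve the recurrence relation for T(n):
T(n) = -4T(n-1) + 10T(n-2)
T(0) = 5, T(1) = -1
Characteristic equation: x² + 4x - 10 = 0.
Discriminant Δ = (-4)² + 4·(10) = 56.
Roots r₁,₂ = (-4 ± √56)/2, so r₁ = -2 + \sqrt{14}, r₂ = - \sqrt{14} - 2.
General solution: T(n) = A·r₁^n + B·r₂^n.
From the initial conditions, A + B = 5 and r₁A + r₂B = -1.
Since r₁ - r₂ = √56: A = (-1 - (5)r₂)/√56 = \frac{9 \sqrt{14}}{28} + \frac{5}{2}, and B = 5 - A = \frac{5}{2} - \frac{9 \sqrt{14}}{28}.
So T(n) = \left(\frac{9 \sqrt{14}}{28} + \frac{5}{2}\right)\left(-2 + \sqrt{14}\right)^n + \left(\frac{5}{2} - \frac{9 \sqrt{14}}{28}\right)\left(- \sqrt{14} - 2\right)^n.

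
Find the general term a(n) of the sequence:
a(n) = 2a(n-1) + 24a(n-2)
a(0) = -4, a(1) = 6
Characteristic equation: x² - 2x - 24 = 0, which factors as (x - (-4))(x - (6)) = 0.
Roots r₁ = -4, r₂ = 6 (distinct).
General solution: a(n) = A·(-4)^n + B·(6)^n.
From a(0) = -4: A + B = -4.
From a(1) = 6: -4A + 6B = 6.
Solving: A = -3, B = -1.
So a(n) = - 3 \left(-4\right)^{n} - 6^{n}.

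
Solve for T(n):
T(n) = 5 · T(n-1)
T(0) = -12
Pure geometric recurrence with ratio 5.
By induction T(n) = T(0) · (5)^n = - 12 \cdot 5^{n}.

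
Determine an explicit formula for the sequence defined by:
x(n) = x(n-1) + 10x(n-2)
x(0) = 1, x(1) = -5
Characteristic equation: x² - x - 10 = 0.
Discriminant Δ = (1)² + 4·(10) = 41.
Roots r₁,₂ = (1 ± √41)/2, so r₁ = \frac{1}{2} + \frac{\sqrt{41}}{2}, r₂ = \frac{1}{2} - \frac{\sqrt{41}}{2}.
General solution: x(n) = A·r₁^n + B·r₂^n.
From the initial conditions, A + B = 1 and r₁A + r₂B = -5.
Since r₁ - r₂ = √41: A = (-5 - (1)r₂)/√41 = \frac{1}{2} - \frac{11 \sqrt{41}}{82}, and B = 1 - A = \frac{1}{2} + \frac{11 \sqrt{41}}{82}.
So x(n) = \left(\frac{1}{2} - \frac{11 \sqrt{41}}{82}\right)\left(\frac{1}{2} + \frac{\sqrt{41}}{2}\right)^n + \left(\frac{1}{2} + \frac{11 \sqrt{41}}{82}\right)\left(\frac{1}{2} - \frac{\sqrt{41}}{2}\right)^n.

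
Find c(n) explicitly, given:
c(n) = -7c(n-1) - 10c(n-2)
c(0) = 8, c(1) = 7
Characteristic equation: x² + 7x + 10 = 0, which factors as (x - (-2))(x - (-5)) = 0.
Roots r₁ = -2, r₂ = -5 (distinct).
General solution: c(n) = A·(-2)^n + B·(-5)^n.
From c(0) = 8: A + B = 8.
From c(1) = 7: -2A - 5B = 7.
Solving: A = \frac{47}{3}, B = - \frac{23}{3}.
So c(n) = \frac{47 \left(-2\right)^{n}}{3} - \frac{23 \left(-5\right)^{n}}{3}.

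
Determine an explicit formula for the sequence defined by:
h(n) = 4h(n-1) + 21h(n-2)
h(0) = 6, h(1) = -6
Characteristic equation: x² - 4x - 21 = 0, which factors as (x - (7))(x - (-3)) = 0.
Roots r₁ = 7, r₂ = -3 (distinct).
General solution: h(n) = A·(7)^n + B·(-3)^n.
From h(0) = 6: A + B = 6.
From h(1) = -6: 7A - 3B = -6.
Solving: A = \frac{6}{5}, B = \frac{24}{5}.
So h(n) = \frac{24 \left(-3\right)^{n}}{5} + \frac{6 \cdot 7^{n}}{5}.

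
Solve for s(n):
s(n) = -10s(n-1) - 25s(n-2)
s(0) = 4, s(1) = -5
Characteristic equation: x² + 10x + 25 = 0, which is (x - (-5))².
Repeated root r = -5.
General solution: s(n) = (A + Bn)·(-5)^n.
From s(0) = 4: A = 4.
From s(1) = -5: (A + B)·(-5) = -5 ⇒ B = -3.
So s(n) = \left(4 - 3 n\right) \cdot (-5)^n.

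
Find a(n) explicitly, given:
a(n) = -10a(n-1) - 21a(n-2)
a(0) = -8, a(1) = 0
Characteristic equation: x² + 10x + 21 = 0, which factors as (x - (-7))(x - (-3)) = 0.
Roots r₁ = -7, r₂ = -3 (distinct).
General solution: a(n) = A·(-7)^n + B·(-3)^n.
From a(0) = -8: A + B = -8.
From a(1) = 0: -7A - 3B = 0.
Solving: A = 6, B = -14.
So a(n) = - 14 \left(-3\right)^{n} + 6 \left(-7\right)^{n}.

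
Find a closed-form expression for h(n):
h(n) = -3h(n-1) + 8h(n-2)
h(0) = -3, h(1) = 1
Characteristic equation: x² + 3x - 8 = 0.
Discriminant Δ = (-3)² + 4·(8) = 41.
Roots r₁,₂ = (-3 ± √41)/2, so r₁ = - \frac{3}{2} + \frac{\sqrt{41}}{2}, r₂ = - \frac{\sqrt{41}}{2} - \frac{3}{2}.
General solution: h(n) = A·r₁^n + B·r₂^n.
From the initial conditions, A + B = -3 and r₁A + r₂B = 1.
Since r₁ - r₂ = √41: A = (1 - (-3)r₂)/√41 = - \frac{3}{2} - \frac{7 \sqrt{41}}{82}, and B = -3 - A = - \frac{3}{2} + \frac{7 \sqrt{41}}{82}.
So h(n) = \left(- \frac{3}{2} - \frac{7 \sqrt{41}}{82}\right)\left(- \frac{3}{2} + \frac{\sqrt{41}}{2}\right)^n + \left(- \frac{3}{2} + \frac{7 \sqrt{41}}{82}\right)\left(- \frac{\sqrt{41}}{2} - \frac{3}{2}\right)^n.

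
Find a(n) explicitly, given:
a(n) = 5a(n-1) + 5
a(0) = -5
First-order linear non-homogeneous.
Homogeneous solution: a_h(n) = A·(5)^n.
Try constant particular solution a_p = K: K = 5K + 5 ⇒ K = - \frac{5}{4}.
General: a(n) = A·(5)^n - \frac{5}{4}.
Apply a(0) = -5: A - \frac{5}{4} = -5 ⇒ A = - \frac{15}{4}.
So a(n) = - \frac{15 \cdot 5^{n}}{4} - \frac{5}{4}.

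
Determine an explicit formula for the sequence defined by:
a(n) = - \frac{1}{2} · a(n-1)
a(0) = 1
Pure geometric recurrence with ratio - \frac{1}{2}.
By induction a(n) = a(0) · (- \frac{1}{2})^n = \left(- \frac{1}{2}\right)^{n}.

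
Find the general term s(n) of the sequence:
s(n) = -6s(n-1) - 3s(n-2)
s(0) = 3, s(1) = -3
Characteristic equation: x² + 6x + 3 = 0.
Discriminant Δ = (-6)² + 4·(-3) = 24.
Roots r₁,₂ = (-6 ± √24)/2, so r₁ = -3 + \sqrt{6}, r₂ = -3 - \sqrt{6}.
General solution: s(n) = A·r₁^n + B·r₂^n.
From the initial conditions, A + B = 3 and r₁A + r₂B = -3.
Since r₁ - r₂ = √24: A = (-3 - (3)r₂)/√24 = \frac{\sqrt{6}}{2} + \frac{3}{2}, and B = 3 - A = \frac{3}{2} - \frac{\sqrt{6}}{2}.
So s(n) = \left(\frac{\sqrt{6}}{2} + \frac{3}{2}\right)\left(-3 + \sqrt{6}\right)^n + \left(\frac{3}{2} - \frac{\sqrt{6}}{2}\right)\left(-3 - \sqrt{6}\right)^n.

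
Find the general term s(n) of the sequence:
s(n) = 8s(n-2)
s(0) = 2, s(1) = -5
Characteristic equation: x² - 8 = 0.
Discriminant Δ = (0)² + 4·(8) = 32.
Roots r₁,₂ = (0 ± √32)/2, so r₁ = 2 \sqrt{2}, r₂ = - 2 \sqrt{2}.
General solution: s(n) = A·r₁^n + B·r₂^n.
From the initial conditions, A + B = 2 and r₁A + r₂B = -5.
Since r₁ - r₂ = √32: A = (-5 - (2)r₂)/√32 = 1 - \frac{5 \sqrt{2}}{8}, and B = 2 - A = \frac{5 \sqrt{2}}{8} + 1.
So s(n) = \left(1 - \frac{5 \sqrt{2}}{8}\right)\left(2 \sqrt{2}\right)^n + \left(\frac{5 \sqrt{2}}{8} + 1\right)\left(- 2 \sqrt{2}\right)^n.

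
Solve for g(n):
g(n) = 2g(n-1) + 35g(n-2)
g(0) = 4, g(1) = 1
Characteristic equation: x² - 2x - 35 = 0, which factors as (x - (7))(x - (-5)) = 0.
Roots r₁ = 7, r₂ = -5 (distinct).
General solution: g(n) = A·(7)^n + B·(-5)^n.
From g(0) = 4: A + B = 4.
From g(1) = 1: 7A - 5B = 1.
Solving: A = \frac{7}{4}, B = \frac{9}{4}.
So g(n) = \frac{9 \left(-5\right)^{n}}{4} + \frac{7 \cdot 7^{n}}{4}.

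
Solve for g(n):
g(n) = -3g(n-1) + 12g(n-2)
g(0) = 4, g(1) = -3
Characteristic equation: x² + 3x - 12 = 0.
Discriminant Δ = (-3)² + 4·(12) = 57.
Roots r₁,₂ = (-3 ± √57)/2, so r₁ = - \frac{3}{2} + \frac{\sqrt{57}}{2}, r₂ = - \frac{\sqrt{57}}{2} - \frac{3}{2}.
General solution: g(n) = A·r₁^n + B·r₂^n.
From the initial conditions, A + B = 4 and r₁A + r₂B = -3.
Since r₁ - r₂ = √57: A = (-3 - (4)r₂)/√57 = \frac{\sqrt{57}}{19} + 2, and B = 4 - A = 2 - \frac{\sqrt{57}}{19}.
So g(n) = \left(\frac{\sqrt{57}}{19} + 2\right)\left(- \frac{3}{2} + \frac{\sqrt{57}}{2}\right)^n + \left(2 - \frac{\sqrt{57}}{19}\right)\left(- \frac{\sqrt{57}}{2} - \frac{3}{2}\right)^n.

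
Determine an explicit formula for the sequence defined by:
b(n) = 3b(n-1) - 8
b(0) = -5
First-order linear non-homogeneous.
Homogeneous solution: b_h(n) = A·(3)^n.
Try constant particular solution b_p = K: K = 3K - 8 ⇒ K = 4.
General: b(n) = A·(3)^n + 4.
Apply b(0) = -5: A + 4 = -5 ⇒ A = -9.
So b(n) = 4 - 9 \cdot 3^{n}.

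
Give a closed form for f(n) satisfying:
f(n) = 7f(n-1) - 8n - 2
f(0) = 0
First-order linear with linear forcing.
Homogeneous solution: f_h(n) = A·(7)^n.
Try particular f_p(n) = pn + q. Substituting:
  pn + q = 7(p(n-1) + q) - 8n - 2.
Matching the n-coefficient: p = 7p - 8 ⇒ p = \frac{4}{3}.
Matching constants: q = -7p + 7q - 2 ⇒ q = \frac{17}{9}.
General: f(n) = A·(7)^n + \frac{4 n}{3} + \frac{17}{9}.
Apply f(0) = 0: A + \frac{17}{9} = 0 ⇒ A = - \frac{17}{9}.
So f(n) = - \frac{17 \cdot 7^{n}}{9} + \frac{4 n}{3} + \frac{17}{9}.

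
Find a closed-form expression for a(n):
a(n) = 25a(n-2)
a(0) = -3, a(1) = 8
Characteristic equation: x² - 25 = 0, which factors as (x - (-5))(x - (5)) = 0.
Roots r₁ = -5, r₂ = 5 (distinct).
General solution: a(n) = A·(-5)^n + B·(5)^n.
From a(0) = -3: A + B = -3.
From a(1) = 8: -5A + 5B = 8.
Solving: A = - \frac{23}{10}, B = - \frac{7}{10}.
So a(n) = - \frac{23 \left(-5\right)^{n}}{10} - \frac{7 \cdot 5^{n}}{10}.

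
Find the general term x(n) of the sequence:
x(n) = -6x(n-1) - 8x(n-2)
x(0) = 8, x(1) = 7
Characteristic equation: x² + 6x + 8 = 0, which factors as (x - (-2))(x - (-4)) = 0.
Roots r₁ = -2, r₂ = -4 (distinct).
General solution: x(n) = A·(-2)^n + B·(-4)^n.
From x(0) = 8: A + B = 8.
From x(1) = 7: -2A - 4B = 7.
Solving: A = \frac{39}{2}, B = - \frac{23}{2}.
So x(n) = \frac{39 \left(-2\right)^{n}}{2} - \frac{23 \left(-4\right)^{n}}{2}.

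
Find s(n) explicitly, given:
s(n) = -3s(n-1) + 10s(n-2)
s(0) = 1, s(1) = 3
Characteristic equation: x² + 3x - 10 = 0, which factors as (x - (-5))(x - (2)) = 0.
Roots r₁ = -5, r₂ = 2 (distinct).
General solution: s(n) = A·(-5)^n + B·(2)^n.
From s(0) = 1: A + B = 1.
From s(1) = 3: -5A + 2B = 3.
Solving: A = - \frac{1}{7}, B = \frac{8}{7}.
So s(n) = - \frac{\left(-5\right)^{n}}{7} + \frac{8 \cdot 2^{n}}{7}.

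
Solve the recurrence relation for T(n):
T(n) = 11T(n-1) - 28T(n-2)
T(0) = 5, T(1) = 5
Characteristic equation: x² - 11x + 28 = 0, which factors as (x - (4))(x - (7)) = 0.
Roots r₁ = 4, r₂ = 7 (distinct).
General solution: T(n) = A·(4)^n + B·(7)^n.
From T(0) = 5: A + B = 5.
From T(1) = 5: 4A + 7B = 5.
Solving: A = 10, B = -5.
So T(n) = 10 \cdot 4^{n} - 5 \cdot 7^{n}.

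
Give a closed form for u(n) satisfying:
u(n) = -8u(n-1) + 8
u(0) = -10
First-order linear non-homogeneous.
Homogeneous solution: u_h(n) = A·(-8)^n.
Try constant particular solution u_p = K: K = -8K + 8 ⇒ K = \frac{8}{9}.
General: u(n) = A·(-8)^n + \frac{8}{9}.
Apply u(0) = -10: A + \frac{8}{9} = -10 ⇒ A = - \frac{98}{9}.
So u(n) = \frac{8}{9} - \frac{98 \left(-8\right)^{n}}{9}.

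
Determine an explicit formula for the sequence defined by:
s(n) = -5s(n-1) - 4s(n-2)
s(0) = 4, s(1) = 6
Characteristic equation: x² + 5x + 4 = 0, which factors as (x - (-1))(x - (-4)) = 0.
Roots r₁ = -1, r₂ = -4 (distinct).
General solution: s(n) = A·(-1)^n + B·(-4)^n.
From s(0) = 4: A + B = 4.
From s(1) = 6: -A - 4B = 6.
Solving: A = \frac{22}{3}, B = - \frac{10}{3}.
So s(n) = \frac{22 \left(-1\right)^{n}}{3} - \frac{10 \left(-4\right)^{n}}{3}.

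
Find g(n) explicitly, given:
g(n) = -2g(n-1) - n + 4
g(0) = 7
First-order linear with linear forcing.
Homogeneous solution: g_h(n) = A·(-2)^n.
Try particular g_p(n) = pn + q. Substituting:
  pn + q = -2(p(n-1) + q) - n + 4.
Matching the n-coefficient: p = -2p - 1 ⇒ p = - \frac{1}{3}.
Matching constants: q = 2p - 2q + 4 ⇒ q = \frac{10}{9}.
General: g(n) = A·(-2)^n - \frac{n}{3} + \frac{10}{9}.
Apply g(0) = 7: A + \frac{10}{9} = 7 ⇒ A = \frac{53}{9}.
So g(n) = \frac{53 \left(-2\right)^{n}}{9} - \frac{n}{3} + \frac{10}{9}.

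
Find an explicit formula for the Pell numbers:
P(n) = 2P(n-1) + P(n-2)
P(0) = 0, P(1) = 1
This is the Pell sequence.
Characteristic equation: x² - 2x - 1 = 0; roots r₁ = 1 + \sqrt{2}, r₂ = 1 - \sqrt{2}.
General: P(n) = A·r₁^n + B·r₂^n. Solving with P(0)=0, P(1)=1 gives A = \frac{\sqrt{2}}{4}, B = - \frac{\sqrt{2}}{4}.
So P(n) = \frac{\sqrt{2} \left(- \left(1 - \sqrt{2}\right)^{n} + \left(1 + \sqrt{2}\right)^{n}\right)}{4}.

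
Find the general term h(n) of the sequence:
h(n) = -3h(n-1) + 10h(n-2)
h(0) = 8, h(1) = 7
Characteristic equation: x² + 3x - 10 = 0, which factors as (x - (2))(x - (-5)) = 0.
Roots r₁ = 2, r₂ = -5 (distinct).
General solution: h(n) = A·(2)^n + B·(-5)^n.
From h(0) = 8: A + B = 8.
From h(1) = 7: 2A - 5B = 7.
Solving: A = \frac{47}{7}, B = \frac{9}{7}.
So h(n) = \frac{9 \left(-5\right)^{n}}{7} + \frac{47 \cdot 2^{n}}{7}.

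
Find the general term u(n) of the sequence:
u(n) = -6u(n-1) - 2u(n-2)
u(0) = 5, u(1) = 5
Characteristic equation: x² + 6x + 2 = 0.
Discriminant Δ = (-6)² + 4·(-2) = 28.
Roots r₁,₂ = (-6 ± √28)/2, so r₁ = -3 + \sqrt{7}, r₂ = -3 - \sqrt{7}.
General solution: u(n) = A·r₁^n + B·r₂^n.
From the initial conditions, A + B = 5 and r₁A + r₂B = 5.
Since r₁ - r₂ = √28: A = (5 - (5)r₂)/√28 = \frac{5}{2} + \frac{10 \sqrt{7}}{7}, and B = 5 - A = \frac{5}{2} - \frac{10 \sqrt{7}}{7}.
So u(n) = \left(\frac{5}{2} + \frac{10 \sqrt{7}}{7}\right)\left(-3 + \sqrt{7}\right)^n + \left(\frac{5}{2} - \frac{10 \sqrt{7}}{7}\right)\left(-3 - \sqrt{7}\right)^n.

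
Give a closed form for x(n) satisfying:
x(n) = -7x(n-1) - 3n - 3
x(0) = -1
First-order linear with linear forcing.
Homogeneous solution: x_h(n) = A·(-7)^n.
Try particular x_p(n) = pn + q. Substituting:
  pn + q = -7(p(n-1) + q) - 3n - 3.
Matching the n-coefficient: p = -7p - 3 ⇒ p = - \frac{3}{8}.
Matching constants: q = 7p - 7q - 3 ⇒ q = - \frac{45}{64}.
General: x(n) = A·(-7)^n - \frac{3 n}{8} - \frac{45}{64}.
Apply x(0) = -1: A - \frac{45}{64} = -1 ⇒ A = - \frac{19}{64}.
So x(n) = - \frac{19 \left(-7\right)^{n}}{64} - \frac{3 n}{8} - \frac{45}{64}.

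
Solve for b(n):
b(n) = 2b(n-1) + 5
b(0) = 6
First-order linear non-homogeneous.
Homogeneous solution: b_h(n) = A·(2)^n.
Try constant particular solution b_p = K: K = 2K + 5 ⇒ K = -5.
General: b(n) = A·(2)^n - 5.
Apply b(0) = 6: A - 5 = 6 ⇒ A = 11.
So b(n) = 11 \cdot 2^{n} - 5.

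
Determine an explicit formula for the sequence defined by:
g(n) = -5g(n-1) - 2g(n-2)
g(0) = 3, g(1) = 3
Characteristic equation: x² + 5x + 2 = 0.
Discriminant Δ = (-5)² + 4·(-2) = 17.
Roots r₁,₂ = (-5 ± √17)/2, so r₁ = - \frac{5}{2} + \frac{\sqrt{17}}{2}, r₂ = - \frac{5}{2} - \frac{\sqrt{17}}{2}.
General solution: g(n) = A·r₁^n + B·r₂^n.
From the initial conditions, A + B = 3 and r₁A + r₂B = 3.
Since r₁ - r₂ = √17: A = (3 - (3)r₂)/√17 = \frac{3}{2} + \frac{21 \sqrt{17}}{34}, and B = 3 - A = \frac{3}{2} - \frac{21 \sqrt{17}}{34}.
So g(n) = \left(\frac{3}{2} + \frac{21 \sqrt{17}}{34}\right)\left(- \frac{5}{2} + \frac{\sqrt{17}}{2}\right)^n + \left(\frac{3}{2} - \frac{21 \sqrt{17}}{34}\right)\left(- \frac{5}{2} - \frac{\sqrt{17}}{2}\right)^n.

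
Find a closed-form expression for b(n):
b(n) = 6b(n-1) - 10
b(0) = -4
First-order linear non-homogeneous.
Homogeneous solution: b_h(n) = A·(6)^n.
Try constant particular solution b_p = K: K = 6K - 10 ⇒ K = 2.
General: b(n) = A·(6)^n + 2.
Apply b(0) = -4: A + 2 = -4 ⇒ A = -6.
So b(n) = 2 - 6 \cdot 6^{n}.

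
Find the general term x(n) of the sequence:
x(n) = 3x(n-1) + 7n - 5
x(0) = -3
First-order linear with linear forcing.
Homogeneous solution: x_h(n) = A·(3)^n.
Try particular x_p(n) = pn + q. Substituting:
  pn + q = 3(p(n-1) + q) + 7n - 5.
Matching the n-coefficient: p = 3p + 7 ⇒ p = - \frac{7}{2}.
Matching constants: q = -3p + 3q - 5 ⇒ q = - \frac{11}{4}.
General: x(n) = A·(3)^n - \frac{7 n}{2} - \frac{11}{4}.
Apply x(0) = -3: A - \frac{11}{4} = -3 ⇒ A = - \frac{1}{4}.
So x(n) = - \frac{3^{n}}{4} - \frac{7 n}{2} - \frac{11}{4}.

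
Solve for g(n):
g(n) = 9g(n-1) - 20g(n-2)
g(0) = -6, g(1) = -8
Characteristic equation: x² - 9x + 20 = 0, which factors as (x - (4))(x - (5)) = 0.
Roots r₁ = 4, r₂ = 5 (distinct).
General solution: g(n) = A·(4)^n + B·(5)^n.
From g(0) = -6: A + B = -6.
From g(1) = -8: 4A + 5B = -8.
Solving: A = -22, B = 16.
So g(n) = - 22 \cdot 4^{n} + 16 \cdot 5^{n}.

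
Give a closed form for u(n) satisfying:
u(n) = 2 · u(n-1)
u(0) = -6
Pure geometric recurrence with ratio 2.
By induction u(n) = u(0) · (2)^n = - 6 \cdot 2^{n}.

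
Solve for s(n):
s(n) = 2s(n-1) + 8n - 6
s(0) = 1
First-order linear with linear forcing.
Homogeneous solution: s_h(n) = A·(2)^n.
Try particular s_p(n) = pn + q. Substituting:
  pn + q = 2(p(n-1) + q) + 8n - 6.
Matching the n-coefficient: p = 2p + 8 ⇒ p = -8.
Matching constants: q = -2p + 2q - 6 ⇒ q = -10.
General: s(n) = A·(2)^n - 8 n - 10.
Apply s(0) = 1: A - 10 = 1 ⇒ A = 11.
So s(n) = 11 \cdot 2^{n} - 8 n - 10.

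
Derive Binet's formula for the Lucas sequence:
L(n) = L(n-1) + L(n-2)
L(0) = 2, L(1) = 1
This is the Lucas sequence.
Characteristic equation: x² - x - 1 = 0; roots r₁ = \frac{1}{2} + \frac{\sqrt{5}}{2}, r₂ = \frac{1}{2} - \frac{\sqrt{5}}{2}.
General: L(n) = A·r₁^n + B·r₂^n. Solving with L(0)=2, L(1)=1 gives A = 1, B = 1.
So L(n) = 2^{- n} \left(\left(1 - \sqrt{5}\right)^{n} + \left(1 + \sqrt{5}\right)^{n}\right).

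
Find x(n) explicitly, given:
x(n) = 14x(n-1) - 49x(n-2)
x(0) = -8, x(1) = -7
Characteristic equation: x² - 14x + 49 = 0, which is (x - (7))².
Repeated root r = 7.
General solution: x(n) = (A + Bn)·(7)^n.
From x(0) = -8: A = -8.
From x(1) = -7: (A + B)·(7) = -7 ⇒ B = 7.
So x(n) = \left(7 n - 8\right) \cdot (7)^n.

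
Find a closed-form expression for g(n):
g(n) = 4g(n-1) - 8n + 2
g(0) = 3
First-order linear with linear forcing.
Homogeneous solution: g_h(n) = A·(4)^n.
Try particular g_p(n) = pn + q. Substituting:
  pn + q = 4(p(n-1) + q) - 8n + 2.
Matching the n-coefficient: p = 4p - 8 ⇒ p = \frac{8}{3}.
Matching constants: q = -4p + 4q + 2 ⇒ q = \frac{26}{9}.
General: g(n) = A·(4)^n + \frac{8 n}{3} + \frac{26}{9}.
Apply g(0) = 3: A + \frac{26}{9} = 3 ⇒ A = \frac{1}{9}.
So g(n) = \frac{4^{n}}{9} + \frac{8 n}{3} + \frac{26}{9}.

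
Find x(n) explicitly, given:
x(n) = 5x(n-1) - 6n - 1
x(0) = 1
First-order linear with linear forcing.
Homogeneous solution: x_h(n) = A·(5)^n.
Try particular x_p(n) = pn + q. Substituting:
  pn + q = 5(p(n-1) + q) - 6n - 1.
Matching the n-coefficient: p = 5p - 6 ⇒ p = \frac{3}{2}.
Matching constants: q = -5p + 5q - 1 ⇒ q = \frac{17}{8}.
General: x(n) = A·(5)^n + \frac{3 n}{2} + \frac{17}{8}.
Apply x(0) = 1: A + \frac{17}{8} = 1 ⇒ A = - \frac{9}{8}.
So x(n) = - \frac{9 \cdot 5^{n}}{8} + \frac{3 n}{2} + \frac{17}{8}.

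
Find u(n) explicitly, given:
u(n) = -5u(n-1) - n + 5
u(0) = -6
First-order linear with linear forcing.
Homogeneous solution: u_h(n) = A·(-5)^n.
Try particular u_p(n) = pn + q. Substituting:
  pn + q = -5(p(n-1) + q) - n + 5.
Matching the n-coefficient: p = -5p - 1 ⇒ p = - \frac{1}{6}.
Matching constants: q = 5p - 5q + 5 ⇒ q = \frac{25}{36}.
General: u(n) = A·(-5)^n - \frac{n}{6} + \frac{25}{36}.
Apply u(0) = -6: A + \frac{25}{36} = -6 ⇒ A = - \frac{241}{36}.
So u(n) = - \frac{241 \left(-5\right)^{n}}{36} - \frac{n}{6} + \frac{25}{36}.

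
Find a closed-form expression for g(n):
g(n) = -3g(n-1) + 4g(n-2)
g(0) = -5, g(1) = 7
Characteristic equation: x² + 3x - 4 = 0, which factors as (x - (1))(x - (-4)) = 0.
Roots r₁ = 1, r₂ = -4 (distinct).
General solution: g(n) = A·(1)^n + B·(-4)^n.
From g(0) = -5: A + B = -5.
From g(1) = 7: A - 4B = 7.
Solving: A = - \frac{13}{5}, B = - \frac{12}{5}.
So g(n) = - \frac{12 \left(-4\right)^{n}}{5} - \frac{13}{5}.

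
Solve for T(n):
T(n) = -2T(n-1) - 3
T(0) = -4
First-order linear non-homogeneous.
Homogeneous solution: T_h(n) = A·(-2)^n.
Try constant particular solution T_p = K: K = -2K - 3 ⇒ K = -1.
General: T(n) = A·(-2)^n - 1.
Apply T(0) = -4: A - 1 = -4 ⇒ A = -3.
So T(n) = - 3 \left(-2\right)^{n} - 1.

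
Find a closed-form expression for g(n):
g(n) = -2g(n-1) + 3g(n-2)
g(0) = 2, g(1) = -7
Characteristic equation: x² + 2x - 3 = 0, which factors as (x - (1))(x - (-3)) = 0.
Roots r₁ = 1, r₂ = -3 (distinct).
General solution: g(n) = A·(1)^n + B·(-3)^n.
From g(0) = 2: A + B = 2.
From g(1) = -7: A - 3B = -7.
Solving: A = - \frac{1}{4}, B = \frac{9}{4}.
So g(n) = \frac{9 \left(-3\right)^{n}}{4} - \frac{1}{4}.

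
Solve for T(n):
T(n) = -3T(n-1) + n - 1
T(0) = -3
First-order linear with linear forcing.
Homogeneous solution: T_h(n) = A·(-3)^n.
Try particular T_p(n) = pn + q. Substituting:
  pn + q = -3(p(n-1) + q) + n - 1.
Matching the n-coefficient: p = -3p + 1 ⇒ p = \frac{1}{4}.
Matching constants: q = 3p - 3q - 1 ⇒ q = - \frac{1}{16}.
General: T(n) = A·(-3)^n + \frac{n}{4} - \frac{1}{16}.
Apply T(0) = -3: A - \frac{1}{16} = -3 ⇒ A = - \frac{47}{16}.
So T(n) = - \frac{47 \left(-3\right)^{n}}{16} + \frac{n}{4} - \frac{1}{16}.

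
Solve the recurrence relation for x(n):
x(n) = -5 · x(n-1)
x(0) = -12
Pure geometric recurrence with ratio -5.
By induction x(n) = x(0) · (-5)^n = - 12 \left(-5\right)^{n}.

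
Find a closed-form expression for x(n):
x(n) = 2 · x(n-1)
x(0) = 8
Pure geometric recurrence with ratio 2.
By induction x(n) = x(0) · (2)^n = 8 \cdot 2^{n}.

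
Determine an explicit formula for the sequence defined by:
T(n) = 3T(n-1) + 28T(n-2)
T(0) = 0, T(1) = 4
Characteristic equation: x² - 3x - 28 = 0, which factors as (x - (7))(x - (-4)) = 0.
Roots r₁ = 7, r₂ = -4 (distinct).
General solution: T(n) = A·(7)^n + B·(-4)^n.
From T(0) = 0: A + B = 0.
From T(1) = 4: 7A - 4B = 4.
Solving: A = \frac{4}{11}, B = - \frac{4}{11}.
So T(n) = - \frac{4 \left(-4\right)^{n}}{11} + \frac{4 \cdot 7^{n}}{11}.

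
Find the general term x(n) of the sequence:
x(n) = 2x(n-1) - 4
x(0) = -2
First-order linear non-homogeneous.
Homogeneous solution: x_h(n) = A·(2)^n.
Try constant particular solution x_p = K: K = 2K - 4 ⇒ K = 4.
General: x(n) = A·(2)^n + 4.
Apply x(0) = -2: A + 4 = -2 ⇒ A = -6.
So x(n) = 4 - 6 \cdot 2^{n}.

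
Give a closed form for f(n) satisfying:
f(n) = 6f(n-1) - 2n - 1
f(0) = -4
First-order linear with linear forcing.
Homogeneous solution: f_h(n) = A·(6)^n.
Try particular f_p(n) = pn + q. Substituting:
  pn + q = 6(p(n-1) + q) - 2n - 1.
Matching the n-coefficient: p = 6p - 2 ⇒ p = \frac{2}{5}.
Matching constants: q = -6p + 6q - 1 ⇒ q = \frac{17}{25}.
General: f(n) = A·(6)^n + \frac{2 n}{5} + \frac{17}{25}.
Apply f(0) = -4: A + \frac{17}{25} = -4 ⇒ A = - \frac{117}{25}.
So f(n) = - \frac{117 \cdot 6^{n}}{25} + \frac{2 n}{5} + \frac{17}{25}.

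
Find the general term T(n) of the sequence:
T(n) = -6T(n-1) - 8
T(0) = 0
First-order linear non-homogeneous.
Homogeneous solution: T_h(n) = A·(-6)^n.
Try constant particular solution T_p = K: K = -6K - 8 ⇒ K = - \frac{8}{7}.
General: T(n) = A·(-6)^n - \frac{8}{7}.
Apply T(0) = 0: A - \frac{8}{7} = 0 ⇒ A = \frac{8}{7}.
So T(n) = \frac{8 \left(-6\right)^{n}}{7} - \frac{8}{7}.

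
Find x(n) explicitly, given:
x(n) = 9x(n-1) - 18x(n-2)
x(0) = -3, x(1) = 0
Characteristic equation: x² - 9x + 18 = 0, which factors as (x - (6))(x - (3)) = 0.
Roots r₁ = 6, r₂ = 3 (distinct).
General solution: x(n) = A·(6)^n + B·(3)^n.
From x(0) = -3: A + B = -3.
From x(1) = 0: 6A + 3B = 0.
Solving: A = 3, B = -6.
So x(n) = - 6 \cdot 3^{n} + 3 \cdot 6^{n}.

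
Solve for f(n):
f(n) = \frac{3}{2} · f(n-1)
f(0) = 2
Pure geometric recurrence with ratio \frac{3}{2}.
By induction f(n) = f(0) · (\frac{3}{2})^n = 2 \left(\frac{3}{2}\right)^{n}.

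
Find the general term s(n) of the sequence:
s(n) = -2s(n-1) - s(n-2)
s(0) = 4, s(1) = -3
Characteristic equation: x² + 2x + 1 = 0, which is (x - (-1))².
Repeated root r = -1.
General solution: s(n) = (A + Bn)·(-1)^n.
From s(0) = 4: A = 4.
From s(1) = -3: (A + B)·(-1) = -3 ⇒ B = -1.
So s(n) = \left(4 - n\right) \cdot (-1)^n.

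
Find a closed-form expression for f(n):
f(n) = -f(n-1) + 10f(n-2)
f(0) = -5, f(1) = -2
Characteristic equation: x² + x - 10 = 0.
Discriminant Δ = (-1)² + 4·(10) = 41.
Roots r₁,₂ = (-1 ± √41)/2, so r₁ = - \frac{1}{2} + \frac{\sqrt{41}}{2}, r₂ = - \frac{\sqrt{41}}{2} - \frac{1}{2}.
General solution: f(n) = A·r₁^n + B·r₂^n.
From the initial conditions, A + B = -5 and r₁A + r₂B = -2.
Since r₁ - r₂ = √41: A = (-2 - (-5)r₂)/√41 = - \frac{5}{2} - \frac{9 \sqrt{41}}{82}, and B = -5 - A = - \frac{5}{2} + \frac{9 \sqrt{41}}{82}.
So f(n) = \left(- \frac{5}{2} - \frac{9 \sqrt{41}}{82}\right)\left(- \frac{1}{2} + \frac{\sqrt{41}}{2}\right)^n + \left(- \frac{5}{2} + \frac{9 \sqrt{41}}{82}\right)\left(- \frac{\sqrt{41}}{2} - \frac{1}{2}\right)^n.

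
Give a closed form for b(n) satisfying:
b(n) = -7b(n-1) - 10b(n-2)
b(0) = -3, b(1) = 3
Characteristic equation: x² + 7x + 10 = 0, which factors as (x - (-5))(x - (-2)) = 0.
Roots r₁ = -5, r₂ = -2 (distinct).
General solution: b(n) = A·(-5)^n + B·(-2)^n.
From b(0) = -3: A + B = -3.
From b(1) = 3: -5A - 2B = 3.
Solving: A = 1, B = -4.
So b(n) = - 4 \left(-2\right)^{n} + \left(-5\right)^{n}.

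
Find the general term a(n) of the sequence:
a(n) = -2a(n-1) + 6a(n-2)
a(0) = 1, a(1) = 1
Characteristic equation: x² + 2x - 6 = 0.
Discriminant Δ = (-2)² + 4·(6) = 28.
Roots r₁,₂ = (-2 ± √28)/2, so r₁ = -1 + \sqrt{7}, r₂ = - \sqrt{7} - 1.
General solution: a(n) = A·r₁^n + B·r₂^n.
From the initial conditions, A + B = 1 and r₁A + r₂B = 1.
Since r₁ - r₂ = √28: A = (1 - (1)r₂)/√28 = \frac{\sqrt{7}}{7} + \frac{1}{2}, and B = 1 - A = \frac{1}{2} - \frac{\sqrt{7}}{7}.
So a(n) = \left(\frac{\sqrt{7}}{7} + \frac{1}{2}\right)\left(-1 + \sqrt{7}\right)^n + \left(\frac{1}{2} - \frac{\sqrt{7}}{7}\right)\left(- \sqrt{7} - 1\right)^n.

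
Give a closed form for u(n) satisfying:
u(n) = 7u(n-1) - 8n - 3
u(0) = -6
First-order linear with linear forcing.
Homogeneous solution: u_h(n) = A·(7)^n.
Try particular u_p(n) = pn + q. Substituting:
  pn + q = 7(p(n-1) + q) - 8n - 3.
Matching the n-coefficient: p = 7p - 8 ⇒ p = \frac{4}{3}.
Matching constants: q = -7p + 7q - 3 ⇒ q = \frac{37}{18}.
General: u(n) = A·(7)^n + \frac{4 n}{3} + \frac{37}{18}.
Apply u(0) = -6: A + \frac{37}{18} = -6 ⇒ A = - \frac{145}{18}.
So u(n) = - \frac{145 \cdot 7^{n}}{18} + \frac{4 n}{3} + \frac{37}{18}.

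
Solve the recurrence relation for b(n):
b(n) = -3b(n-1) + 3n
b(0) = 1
First-order linear with linear forcing.
Homogeneous solution: b_h(n) = A·(-3)^n.
Try particular b_p(n) = pn + q. Substituting:
  pn + q = -3(p(n-1) + q) + 3n.
Matching the n-coefficient: p = -3p + 3 ⇒ p = \frac{3}{4}.
Matching constants: q = 3p - 3q ⇒ q = \frac{9}{16}.
General: b(n) = A·(-3)^n + \frac{3 n}{4} + \frac{9}{16}.
Apply b(0) = 1: A + \frac{9}{16} = 1 ⇒ A = \frac{7}{16}.
So b(n) = \frac{7 \left(-3\right)^{n}}{16} + \frac{3 n}{4} + \frac{9}{16}.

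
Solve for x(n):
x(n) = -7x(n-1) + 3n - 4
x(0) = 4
First-order linear with linear forcing.
Homogeneous solution: x_h(n) = A·(-7)^n.
Try particular x_p(n) = pn + q. Substituting:
  pn + q = -7(p(n-1) + q) + 3n - 4.
Matching the n-coefficient: p = -7p + 3 ⇒ p = \frac{3}{8}.
Matching constants: q = 7p - 7q - 4 ⇒ q = - \frac{11}{64}.
General: x(n) = A·(-7)^n + \frac{3 n}{8} - \frac{11}{64}.
Apply x(0) = 4: A - \frac{11}{64} = 4 ⇒ A = \frac{267}{64}.
So x(n) = \frac{267 \left(-7\right)^{n}}{64} + \frac{3 n}{8} - \frac{11}{64}.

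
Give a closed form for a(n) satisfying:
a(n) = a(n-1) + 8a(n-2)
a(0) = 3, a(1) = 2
Characteristic equation: x² - x - 8 = 0.
Discriminant Δ = (1)² + 4·(8) = 33.
Roots r₁,₂ = (1 ± √33)/2, so r₁ = \frac{1}{2} + \frac{\sqrt{33}}{2}, r₂ = \frac{1}{2} - \frac{\sqrt{33}}{2}.
General solution: a(n) = A·r₁^n + B·r₂^n.
From the initial conditions, A + B = 3 and r₁A + r₂B = 2.
Since r₁ - r₂ = √33: A = (2 - (3)r₂)/√33 = \frac{\sqrt{33}}{66} + \frac{3}{2}, and B = 3 - A = \frac{3}{2} - \frac{\sqrt{33}}{66}.
So a(n) = \left(\frac{\sqrt{33}}{66} + \frac{3}{2}\right)\left(\frac{1}{2} + \frac{\sqrt{33}}{2}\right)^n + \left(\frac{3}{2} - \frac{\sqrt{33}}{66}\right)\left(\frac{1}{2} - \frac{\sqrt{33}}{2}\right)^n.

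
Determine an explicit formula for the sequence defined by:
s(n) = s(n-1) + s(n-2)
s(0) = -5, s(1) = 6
Characteristic equation: x² - x - 1 = 0.
Discriminant Δ = (1)² + 4·(1) = 5.
Roots r₁,₂ = (1 ± √5)/2, so r₁ = \frac{1}{2} + \frac{\sqrt{5}}{2}, r₂ = \frac{1}{2} - \frac{\sqrt{5}}{2}.
General solution: s(n) = A·r₁^n + B·r₂^n.
From the initial conditions, A + B = -5 and r₁A + r₂B = 6.
Since r₁ - r₂ = √5: A = (6 - (-5)r₂)/√5 = - \frac{5}{2} + \frac{17 \sqrt{5}}{10}, and B = -5 - A = - \frac{17 \sqrt{5}}{10} - \frac{5}{2}.
So s(n) = \left(- \frac{5}{2} + \frac{17 \sqrt{5}}{10}\right)\left(\frac{1}{2} + \frac{\sqrt{5}}{2}\right)^n + \left(- \frac{17 \sqrt{5}}{10} - \frac{5}{2}\right)\left(\frac{1}{2} - \frac{\sqrt{5}}{2}\right)^n.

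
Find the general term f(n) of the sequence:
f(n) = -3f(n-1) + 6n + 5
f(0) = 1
First-order linear with linear forcing.
Homogeneous solution: f_h(n) = A·(-3)^n.
Try particular f_p(n) = pn + q. Substituting:
  pn + q = -3(p(n-1) + q) + 6n + 5.
Matching the n-coefficient: p = -3p + 6 ⇒ p = \frac{3}{2}.
Matching constants: q = 3p - 3q + 5 ⇒ q = \frac{19}{8}.
General: f(n) = A·(-3)^n + \frac{3 n}{2} + \frac{19}{8}.
Apply f(0) = 1: A + \frac{19}{8} = 1 ⇒ A = - \frac{11}{8}.
So f(n) = - \frac{11 \left(-3\right)^{n}}{8} + \frac{3 n}{2} + \frac{19}{8}.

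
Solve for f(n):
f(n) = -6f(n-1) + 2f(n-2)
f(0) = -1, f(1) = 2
Characteristic equation: x² + 6x - 2 = 0.
Discriminant Δ = (-6)² + 4·(2) = 44.
Roots r₁,₂ = (-6 ± √44)/2, so r₁ = -3 + \sqrt{11}, r₂ = - \sqrt{11} - 3.
General solution: f(n) = A·r₁^n + B·r₂^n.
From the initial conditions, A + B = -1 and r₁A + r₂B = 2.
Since r₁ - r₂ = √44: A = (2 - (-1)r₂)/√44 = - \frac{1}{2} - \frac{\sqrt{11}}{22}, and B = -1 - A = - \frac{1}{2} + \frac{\sqrt{11}}{22}.
So f(n) = \left(- \frac{1}{2} - \frac{\sqrt{11}}{22}\right)\left(-3 + \sqrt{11}\right)^n + \left(- \frac{1}{2} + \frac{\sqrt{11}}{22}\right)\left(- \sqrt{11} - 3\right)^n.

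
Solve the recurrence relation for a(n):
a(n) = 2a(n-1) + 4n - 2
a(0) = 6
First-order linear with linear forcing.
Homogeneous solution: a_h(n) = A·(2)^n.
Try particular a_p(n) = pn + q. Substituting:
  pn + q = 2(p(n-1) + q) + 4n - 2.
Matching the n-coefficient: p = 2p + 4 ⇒ p = -4.
Matching constants: q = -2p + 2q - 2 ⇒ q = -6.
General: a(n) = A·(2)^n - 4 n - 6.
Apply a(0) = 6: A - 6 = 6 ⇒ A = 12.
So a(n) = 12 \cdot 2^{n} - 4 n - 6.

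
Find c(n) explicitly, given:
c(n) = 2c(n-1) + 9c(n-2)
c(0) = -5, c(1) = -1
Characteristic equation: x² - 2x - 9 = 0.
Discriminant Δ = (2)² + 4·(9) = 40.
Roots r₁,₂ = (2 ± √40)/2, so r₁ = 1 + \sqrt{10}, r₂ = 1 - \sqrt{10}.
General solution: c(n) = A·r₁^n + B·r₂^n.
From the initial conditions, A + B = -5 and r₁A + r₂B = -1.
Since r₁ - r₂ = √40: A = (-1 - (-5)r₂)/√40 = - \frac{5}{2} + \frac{\sqrt{10}}{5}, and B = -5 - A = - \frac{5}{2} - \frac{\sqrt{10}}{5}.
So c(n) = \left(- \frac{5}{2} + \frac{\sqrt{10}}{5}\right)\left(1 + \sqrt{10}\right)^n + \left(- \frac{5}{2} - \frac{\sqrt{10}}{5}\right)\left(1 - \sqrt{10}\right)^n.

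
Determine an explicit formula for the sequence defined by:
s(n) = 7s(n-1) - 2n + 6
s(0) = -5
First-order linear with linear forcing.
Homogeneous solution: s_h(n) = A·(7)^n.
Try particular s_p(n) = pn + q. Substituting:
  pn + q = 7(p(n-1) + q) - 2n + 6.
Matching the n-coefficient: p = 7p - 2 ⇒ p = \frac{1}{3}.
Matching constants: q = -7p + 7q + 6 ⇒ q = - \frac{11}{18}.
General: s(n) = A·(7)^n + \frac{n}{3} - \frac{11}{18}.
Apply s(0) = -5: A - \frac{11}{18} = -5 ⇒ A = - \frac{79}{18}.
So s(n) = - \frac{79 \cdot 7^{n}}{18} + \frac{n}{3} - \frac{11}{18}.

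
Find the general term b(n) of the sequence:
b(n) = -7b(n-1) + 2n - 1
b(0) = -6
First-order linear with linear forcing.
Homogeneous solution: b_h(n) = A·(-7)^n.
Try particular b_p(n) = pn + q. Substituting:
  pn + q = -7(p(n-1) + q) + 2n - 1.
Matching the n-coefficient: p = -7p + 2 ⇒ p = \frac{1}{4}.
Matching constants: q = 7p - 7q - 1 ⇒ q = \frac{3}{32}.
General: b(n) = A·(-7)^n + \frac{n}{4} + \frac{3}{32}.
Apply b(0) = -6: A + \frac{3}{32} = -6 ⇒ A = - \frac{195}{32}.
So b(n) = - \frac{195 \left(-7\right)^{n}}{32} + \frac{n}{4} + \frac{3}{32}.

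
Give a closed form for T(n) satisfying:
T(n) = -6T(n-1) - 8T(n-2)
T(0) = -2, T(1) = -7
Characteristic equation: x² + 6x + 8 = 0, which factors as (x - (-2))(x - (-4)) = 0.
Roots r₁ = -2, r₂ = -4 (distinct).
General solution: T(n) = A·(-2)^n + B·(-4)^n.
From T(0) = -2: A + B = -2.
From T(1) = -7: -2A - 4B = -7.
Solving: A = - \frac{15}{2}, B = \frac{11}{2}.
So T(n) = - \frac{15 \left(-2\right)^{n}}{2} + \frac{11 \left(-4\right)^{n}}{2}.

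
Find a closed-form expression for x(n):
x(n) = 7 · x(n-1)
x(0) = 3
Pure geometric recurrence with ratio 7.
By induction x(n) = x(0) · (7)^n = 3 \cdot 7^{n}.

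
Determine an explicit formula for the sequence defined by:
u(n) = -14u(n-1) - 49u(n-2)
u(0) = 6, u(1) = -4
Characteristic equation: x² + 14x + 49 = 0, which is (x - (-7))².
Repeated root r = -7.
General solution: u(n) = (A + Bn)·(-7)^n.
From u(0) = 6: A = 6.
From u(1) = -4: (A + B)·(-7) = -4 ⇒ B = - \frac{38}{7}.
So u(n) = \left(6 - \frac{38 n}{7}\right) \cdot (-7)^n.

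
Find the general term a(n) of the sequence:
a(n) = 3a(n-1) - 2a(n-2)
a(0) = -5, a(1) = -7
Characteristic equation: x² - 3x + 2 = 0, which factors as (x - (2))(x - (1)) = 0.
Roots r₁ = 2, r₂ = 1 (distinct).
General solution: a(n) = A·(2)^n + B·(1)^n.
From a(0) = -5: A + B = -5.
From a(1) = -7: 2A + B = -7.
Solving: A = -2, B = -3.
So a(n) = - 2 \cdot 2^{n} - 3.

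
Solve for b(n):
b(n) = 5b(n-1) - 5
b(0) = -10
First-order linear non-homogeneous.
Homogeneous solution: b_h(n) = A·(5)^n.
Try constant particular solution b_p = K: K = 5K - 5 ⇒ K = \frac{5}{4}.
General: b(n) = A·(5)^n + \frac{5}{4}.
Apply b(0) = -10: A + \frac{5}{4} = -10 ⇒ A = - \frac{45}{4}.
So b(n) = \frac{5}{4} - \frac{45 \cdot 5^{n}}{4}.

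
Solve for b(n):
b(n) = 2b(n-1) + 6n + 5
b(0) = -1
First-order linear with linear forcing.
Homogeneous solution: b_h(n) = A·(2)^n.
Try particular b_p(n) = pn + q. Substituting:
  pn + q = 2(p(n-1) + q) + 6n + 5.
Matching the n-coefficient: p = 2p + 6 ⇒ p = -6.
Matching constants: q = -2p + 2q + 5 ⇒ q = -17.
General: b(n) = A·(2)^n - 6 n - 17.
Apply b(0) = -1: A - 17 = -1 ⇒ A = 16.
So b(n) = 16 \cdot 2^{n} - 6 n - 17.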